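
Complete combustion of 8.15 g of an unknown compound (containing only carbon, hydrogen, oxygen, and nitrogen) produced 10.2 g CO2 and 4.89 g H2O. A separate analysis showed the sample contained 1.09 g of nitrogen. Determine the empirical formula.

C3H7NO3

mol C = 10.2 / 44.01 = 0.2318; mass C = 0.2318 × 12.01 = 2.784 g
mol H = 2 × (4.89 / 18.02) = 0.5427; mass H = 0.5427 × 1.008 = 0.5471 g
mol N = 1.09 / 14.01 = 0.07780
mass O = 8.15 − (4.421) = 3.729 g → mol O = 0.2331
Smallest is N at 0.0778 mol; normalising gives C 2.979, H 6.976, N 1.000, O 2.996
Ratio ≈ 3:7:1:3, so the empirical formula is C3H7NO3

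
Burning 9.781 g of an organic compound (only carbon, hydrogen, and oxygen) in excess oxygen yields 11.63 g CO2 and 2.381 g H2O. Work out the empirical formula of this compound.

C2H2O3

mol C = 11.63 / 44.01 = 0.2643; mass C = 0.2643 × 12.01 = 3.174 g
mol H = 2 × (2.381 / 18.02) = 0.2643; mass H = 0.2643 × 1.008 = 0.2664 g
mass O = 9.781 − (3.440) = 6.341 g → mol O = 0.3963
Ratios (÷ 0.2643): C 1.000, H 1.000, O 1.500
Multiply by 2: C 2.00, H 2.00, O 3.00 → C2H2O3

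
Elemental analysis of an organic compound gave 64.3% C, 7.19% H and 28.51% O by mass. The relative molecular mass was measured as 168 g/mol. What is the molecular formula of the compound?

Assume 100 g: 64.3 g C, 7.19 g H, 28.51 g O.
n(C) = 64.3/12.01 = 5.354, n(H) = 7.19/1.008 = 7.133, n(O) = 28.51/16.00 = 1.782
Divide by the smallest (1.782 mol O): C 3.005, H 4.003, O 1.000
≈ 3:4:1 → C3H4O
Empirical-formula mass = 56.06 g/mol
n = 168 / 56.06 = 3.00 ≈ 3
Molecular formula = (C3H4O)×3 = C9H12O3

C9H12O3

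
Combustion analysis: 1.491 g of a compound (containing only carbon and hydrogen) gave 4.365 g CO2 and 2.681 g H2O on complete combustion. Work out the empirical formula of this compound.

mol C = 4.365 / 44.01 = 0.09918; mass C = 0.09918 × 12.01 = 1.191 g
mol H = 2 × (2.681 / 18.02) = 0.2976; mass H = 0.2976 × 1.008 = 0.2999 g
Smallest is C at 0.09918 mol; normalising gives C 1.000, H 3.000
≈ 1:3 → CH3

CH3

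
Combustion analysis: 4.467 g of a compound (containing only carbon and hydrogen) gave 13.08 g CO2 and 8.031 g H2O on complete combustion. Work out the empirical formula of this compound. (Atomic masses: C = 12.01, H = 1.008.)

mol C = 13.08 / 44.01 = 0.2972; mass C = 0.2972 × 12.01 = 3.569 g
mol H = 2 × (8.031 / 18.02) = 0.8913; mass H = 0.8913 × 1.008 = 0.8985 g
Ratios (÷ 0.2972): C 1.000, H 2.999
→ CH3

CH3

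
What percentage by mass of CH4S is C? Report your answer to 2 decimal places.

24.96%

Molar mass = 1(12.01) + 4(1.008) + 1(32.07) = 48.112 g/mol
Mass of C per mole = 1 × 12.01 = 12.010 g
% C = 12.010 / 48.112 × 100 = 24.96%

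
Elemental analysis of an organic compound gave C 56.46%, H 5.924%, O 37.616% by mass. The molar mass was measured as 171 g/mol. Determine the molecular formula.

Assume 100 g: 56.46 g C, 5.924 g H, 37.616 g O.
n(C) = 56.46/12.01 = 4.701, n(H) = 5.924/1.008 = 5.877, n(O) = 37.616/16.00 = 2.351
Smallest is O at 2.351 mol; normalising gives C 2.000, H 2.500, O 1.000
×2: C 4.00, H 5.00, O 2.00 → C4H5O2
Empirical-formula mass = 85.08 g/mol
n = 171 / 85.08 = 2.01 ≈ 2
Molecular formula = (C4H5O2)×2 = C8H10O4

C8H10O4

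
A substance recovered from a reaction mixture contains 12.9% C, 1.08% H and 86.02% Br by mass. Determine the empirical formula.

Assume 100 g: 12.9 g C, 1.08 g H, 86.02 g Br.
Moles — C: 12.9 / 12.01 = 1.074 mol; H: 1.08 / 1.008 = 1.071 mol; Br: 86.02 / 79.90 = 1.077 mol
Smallest is H at 1.071 mol; normalising gives C 1.002, H 1.000, Br 1.005
≈ 1:1:1 → CHBr

CHBr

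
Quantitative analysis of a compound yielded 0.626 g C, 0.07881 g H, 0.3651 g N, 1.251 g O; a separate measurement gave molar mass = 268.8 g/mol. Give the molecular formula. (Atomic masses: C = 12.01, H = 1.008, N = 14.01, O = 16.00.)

C: 0.626 g ÷ 12.01 g/mol = 0.05212 mol
H: 0.07881 g ÷ 1.008 g/mol = 0.07818 mol
N: 0.3651 g ÷ 14.01 g/mol = 0.02606 mol
O: 1.251 g ÷ 16.00 g/mol = 0.07819 mol
Smallest is N at 0.02606 mol; normalising gives C 2.000, H 3.000, N 1.000, O 3.000
→ C2H3NO3
Empirical-formula mass = 89.05 g/mol
n = 268.8 / 89.05 = 3.02 ≈ 3
Molecular formula = (C2H3NO3)×3 = C6H9N3O9

C6H9N3O9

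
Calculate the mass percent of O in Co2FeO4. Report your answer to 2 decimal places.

26.92%

Molar mass = 2(58.93) + 1(55.85) + 4(16.00) = 237.710 g/mol
Mass of O per mole = 4 × 16.00 = 64.000 g
% O = 64.000 / 237.710 × 100 = 26.92%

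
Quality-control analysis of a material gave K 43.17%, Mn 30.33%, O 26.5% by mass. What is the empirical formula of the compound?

Assume 100 g: 43.17 g K, 30.33 g Mn, 26.5 g O.
Moles — K: 43.17 / 39.10 = 1.104 mol; Mn: 30.33 / 54.94 = 0.5521 mol; O: 26.5 / 16.00 = 1.656 mol
Smallest is Mn at 0.5521 mol; normalising gives K 2.000, Mn 1.000, O 3.000
Ratio ≈ 2:1:3, so the empirical formula is K2MnO3

K2MnO3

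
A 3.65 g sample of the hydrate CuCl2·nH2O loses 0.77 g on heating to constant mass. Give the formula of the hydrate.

Mass of anhydrous CuCl2 = 3.65 − 0.77 = 2.88 g
mol H2O = 0.77 / 18.02 = 0.04273
Molar mass of CuCl2 = 134.45 g/mol → mol CuCl2 = 2.88 / 134.45 = 0.02142
n = 0.04273 / 0.02142 = 1.99 ≈ 2 → CuCl2·2H2O

CuCl2·2H2O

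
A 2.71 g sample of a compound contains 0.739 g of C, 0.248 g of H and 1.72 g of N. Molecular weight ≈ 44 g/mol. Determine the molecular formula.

C: 0.739 g ÷ 12.01 g/mol = 0.06153 mol
H: 0.248 g ÷ 1.008 g/mol = 0.246 mol
N: 1.72 g ÷ 14.01 g/mol = 0.1228 mol
Ratios (÷ 0.06153): C 1.000, H 3.998, N 1.995
Ratio ≈ 1:4:2, so the empirical formula is CH4N2
Empirical-formula mass = 44.06 g/mol
n = 44 / 44.06 = 1.00 ≈ 1
Molecular formula = empirical formula = CH4N2

CH4N2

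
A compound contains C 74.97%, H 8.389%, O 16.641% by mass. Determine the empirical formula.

C6H8O

Assume 100 g: 74.97 g C, 8.389 g H, 16.641 g O.
n(C) = 74.97/12.01 = 6.242, n(H) = 8.389/1.008 = 8.322, n(O) = 16.641/16.00 = 1.04
Ratios (÷ 1.04): C 6.002, H 8.002, O 1.000
Ratio ≈ 6:8:1, so the empirical formula is C6H8O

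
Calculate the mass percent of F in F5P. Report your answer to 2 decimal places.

Molar mass = 5(19.00) + 1(30.97) = 125.970 g/mol
Mass of F per mole = 5 × 19.00 = 95.000 g
% F = 95.000 / 125.970 × 100 = 75.41%

75.41%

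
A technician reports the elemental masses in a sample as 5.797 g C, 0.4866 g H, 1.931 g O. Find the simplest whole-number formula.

Moles — C: 5.797 / 12.01 = 0.4827 mol; H: 0.4866 / 1.008 = 0.4827 mol; O: 1.931 / 16.00 = 0.1207 mol
Ratios (÷ 0.1207): C 3.999, H 4.000, O 1.000
Ratio ≈ 4:4:1, so the empirical formula is C4H4O

C4H4O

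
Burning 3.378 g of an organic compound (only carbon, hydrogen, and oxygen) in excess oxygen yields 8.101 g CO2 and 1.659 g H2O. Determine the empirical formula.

C3H3O

mol C = 8.101 / 44.01 = 0.1841; mass C = 0.1841 × 12.01 = 2.211 g
mol H = 2 × (1.659 / 18.02) = 0.1841; mass H = 0.1841 × 1.008 = 0.1856 g
mass O = 3.378 − (2.396) = 0.9817 g → mol O = 0.06136
Ratios (÷ 0.06136): C 3.000, H 3.001, O 1.000
Ratio ≈ 3:3:1, so the empirical formula is C3H3O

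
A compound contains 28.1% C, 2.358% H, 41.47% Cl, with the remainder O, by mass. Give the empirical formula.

C4H4Cl2O3

Assume 100 g: 28.1 g C, 2.358 g H, 41.47 g Cl, 28.072 g O.
C: 28.1 g ÷ 12.01 g/mol = 2.34 mol
H: 2.358 g ÷ 1.008 g/mol = 2.339 mol
Cl: 41.47 g ÷ 35.45 g/mol = 1.17 mol
O: 28.072 g ÷ 16.00 g/mol = 1.754 mol
Smallest is Cl at 1.17 mol; normalising gives C 2.000, H 2.000, Cl 1.000, O 1.500
Scaling by 2: C 4.00, H 4.00, Cl 2.00, O 3.00 → C4H4Cl2O3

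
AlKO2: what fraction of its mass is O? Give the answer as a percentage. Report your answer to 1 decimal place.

32.6%

Molar mass = 1(26.98) + 1(39.10) + 2(16.00) = 98.080 g/mol
Mass of O per mole = 2 × 16.00 = 32.000 g
% O = 32.000 / 98.080 × 100 = 32.6%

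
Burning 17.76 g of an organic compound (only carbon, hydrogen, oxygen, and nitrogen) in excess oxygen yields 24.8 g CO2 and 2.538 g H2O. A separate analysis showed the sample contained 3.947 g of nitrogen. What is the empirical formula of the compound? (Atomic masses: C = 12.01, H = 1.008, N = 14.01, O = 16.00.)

C4H2N2O3

mol C = 24.8 / 44.01 = 0.5635; mass C = 0.5635 × 12.01 = 6.768 g
mol H = 2 × (2.538 / 18.02) = 0.2817; mass H = 0.2817 × 1.008 = 0.2839 g
mol N = 3.947 / 14.01 = 0.2817
mass O = 17.76 − (11.00) = 6.761 g → mol O = 0.4226
Ratios (÷ 0.2817): C 2.000, H 1.000, N 1.000, O 1.500
Scaling by 2: C 4.00, H 2.00, N 2.00, O 3.00 → C4H2N2O3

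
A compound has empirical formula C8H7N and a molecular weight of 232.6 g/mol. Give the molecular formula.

Empirical-formula mass = 117.15 g/mol
n = 232.6 / 117.15 = 1.99 ≈ 2
Molecular formula = (C8H7N)2 = C16H14N2

C16H14N2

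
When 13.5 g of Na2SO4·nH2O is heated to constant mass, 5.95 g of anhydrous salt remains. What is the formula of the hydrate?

Mass of water lost = 13.5 − 5.95 = 7.55 g → 7.55 / 18.02 = 0.419 mol H2O
Molar mass of Na2SO4 = 142.05 g/mol → mol Na2SO4 = 5.95 / 142.05 = 0.04189
n = 0.419 / 0.04189 = 10.00 ≈ 10 → Na2SO4·10H2O

Na2SO4·10H2O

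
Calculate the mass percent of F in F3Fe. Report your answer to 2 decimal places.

Molar mass = 3(19.00) + 1(55.85) = 112.850 g/mol
Mass of F per mole = 3 × 19.00 = 57.000 g
% F = 57.000 / 112.850 × 100 = 50.51%

50.51%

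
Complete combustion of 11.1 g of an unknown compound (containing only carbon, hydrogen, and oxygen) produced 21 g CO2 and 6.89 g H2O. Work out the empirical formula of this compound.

C5H8O3

mol C = 21 / 44.01 = 0.4772; mass C = 0.4772 × 12.01 = 5.731 g
mol H = 2 × (6.89 / 18.02) = 0.7647; mass H = 0.7647 × 1.008 = 0.7708 g
mass O = 11.1 − (6.502) = 4.598 g → mol O = 0.2874
Smallest is O at 0.2874 mol; normalising gives C 1.660, H 2.661, O 1.000
×3: C 4.98, H 7.98, O 3.00 → C5H8O3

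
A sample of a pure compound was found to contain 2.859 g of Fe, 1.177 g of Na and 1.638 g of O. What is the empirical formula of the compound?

FeNaO2

Fe: 2.859 g ÷ 55.85 g/mol = 0.05119 mol
Na: 1.177 g ÷ 22.99 g/mol = 0.0512 mol
O: 1.638 g ÷ 16.00 g/mol = 0.1024 mol
Smallest is Fe at 0.05119 mol; normalising gives Fe 1.000, Na 1.000, O 2.000
≈ 1:1:2 → FeNaO2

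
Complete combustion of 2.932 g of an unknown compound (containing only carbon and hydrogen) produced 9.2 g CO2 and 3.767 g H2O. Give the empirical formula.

CH2

mol C = 9.2 / 44.01 = 0.2090; mass C = 0.2090 × 12.01 = 2.511 g
mol H = 2 × (3.767 / 18.02) = 0.4181; mass H = 0.4181 × 1.008 = 0.4214 g
Divide by the smallest (0.209 mol C): C 1.000, H 2.000
→ CH2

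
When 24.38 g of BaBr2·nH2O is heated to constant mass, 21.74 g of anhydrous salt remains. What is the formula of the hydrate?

BaBr2·2H2O

Mass of water lost = 24.38 − 21.74 = 2.64 g → 2.64 / 18.02 = 0.1465 mol H2O
Molar mass of BaBr2 = 297.13 g/mol → mol BaBr2 = 21.74 / 297.13 = 0.07317
n = 0.1465 / 0.07317 = 2.00 ≈ 2 → BaBr2·2H2O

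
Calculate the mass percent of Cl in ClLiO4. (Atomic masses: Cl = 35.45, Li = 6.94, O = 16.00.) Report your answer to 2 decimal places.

33.32%

Molar mass = 1(35.45) + 1(6.94) + 4(16.00) = 106.390 g/mol
Mass of Cl per mole = 1 × 35.45 = 35.450 g
% Cl = 35.450 / 106.390 × 100 = 33.32%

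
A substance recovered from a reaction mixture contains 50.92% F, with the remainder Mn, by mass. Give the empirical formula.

F3Mn

Assume 100 g: 50.92 g F, 49.08 g Mn.
n(F) = 50.92/19.00 = 2.68, n(Mn) = 49.08/54.94 = 0.8933
Smallest is Mn at 0.8933 mol; normalising gives F 3.000, Mn 1.000
≈ 3:1 → F3Mn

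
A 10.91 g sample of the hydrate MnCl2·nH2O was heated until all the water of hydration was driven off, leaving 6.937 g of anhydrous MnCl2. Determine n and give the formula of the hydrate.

MnCl2·4H2O

Mass of water lost = 10.91 − 6.937 = 3.973 g → 3.973 / 18.02 = 0.2205 mol H2O
Molar mass of MnCl2 = 125.84 g/mol → mol MnCl2 = 6.937 / 125.84 = 0.05513
n = 0.2205 / 0.05513 = 4.00 ≈ 4 → MnCl2·4H2O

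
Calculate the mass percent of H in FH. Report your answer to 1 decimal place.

5.0%

Molar mass = 1(19.00) + 1(1.008) = 20.008 g/mol
Mass of H per mole = 1 × 1.008 = 1.008 g
% H = 1.008 / 20.008 × 100 = 5.0%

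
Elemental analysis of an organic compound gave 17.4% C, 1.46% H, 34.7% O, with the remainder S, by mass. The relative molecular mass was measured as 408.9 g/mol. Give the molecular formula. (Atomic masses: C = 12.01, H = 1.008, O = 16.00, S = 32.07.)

C6H6O9S6

Assume 100 g: 17.4 g C, 1.46 g H, 34.7 g O, 46.44 g S.
C: 17.4 g ÷ 12.01 g/mol = 1.449 mol
H: 1.46 g ÷ 1.008 g/mol = 1.448 mol
O: 34.7 g ÷ 16.00 g/mol = 2.169 mol
S: 46.44 g ÷ 32.07 g/mol = 1.448 mol
Divide by the smallest (1.448 mol S): C 1.000, H 1.000, O 1.498, S 1.000
Scaling by 2: C 2.00, H 2.00, O 3.00, S 2.00 → C2H2O3S2
Empirical-formula mass = 138.18 g/mol
n = 408.9 / 138.18 = 2.96 ≈ 3
Molecular formula = (C2H2O3S2)×3 = C6H6O9S6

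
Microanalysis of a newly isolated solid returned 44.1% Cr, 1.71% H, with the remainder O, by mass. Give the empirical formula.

CrH2O4

Assume 100 g: 44.1 g Cr, 1.71 g H, 54.19 g O.
Moles — Cr: 44.1 / 52.00 = 0.8481 mol; H: 1.71 / 1.008 = 1.696 mol; O: 54.19 / 16.00 = 3.387 mol
Smallest is Cr at 0.8481 mol; normalising gives Cr 1.000, H 2.000, O 3.994
Ratio ≈ 1:2:4, so the empirical formula is CrH2O4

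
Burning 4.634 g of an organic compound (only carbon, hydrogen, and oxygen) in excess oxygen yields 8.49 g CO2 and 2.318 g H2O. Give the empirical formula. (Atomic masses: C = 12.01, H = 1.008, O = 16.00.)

mol C = 8.49 / 44.01 = 0.1929; mass C = 0.1929 × 12.01 = 2.317 g
mol H = 2 × (2.318 / 18.02) = 0.2573; mass H = 0.2573 × 1.008 = 0.2593 g
mass O = 4.634 − (2.576) = 2.058 g → mol O = 0.1286
Divide by the smallest (0.1286 mol O): C 1.500, H 2.000, O 1.000
Scaling by 2: C 3.00, H 4.00, O 2.00 → C3H4O2

C3H4O2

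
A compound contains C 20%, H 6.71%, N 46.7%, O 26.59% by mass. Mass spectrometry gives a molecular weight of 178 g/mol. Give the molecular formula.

Assume 100 g: 20 g C, 6.71 g H, 46.7 g N, 26.59 g O.
C: 20 g ÷ 12.01 g/mol = 1.665 mol
H: 6.71 g ÷ 1.008 g/mol = 6.657 mol
N: 46.7 g ÷ 14.01 g/mol = 3.333 mol
O: 26.59 g ÷ 16.00 g/mol = 1.662 mol
Smallest is O at 1.662 mol; normalising gives C 1.002, H 4.006, N 2.006, O 1.000
→ CH4N2O
Empirical-formula mass = 60.06 g/mol
n = 178 / 60.06 = 2.96 ≈ 3
Molecular formula = (CH4N2O)×3 = C3H12N6O3

C3H12N6O3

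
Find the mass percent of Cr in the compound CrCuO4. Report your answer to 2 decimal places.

28.96%

Molar mass = 1(52.00) + 1(63.55) + 4(16.00) = 179.550 g/mol
Mass of Cr per mole = 1 × 52.00 = 52.000 g
% Cr = 52.000 / 179.550 × 100 = 28.96%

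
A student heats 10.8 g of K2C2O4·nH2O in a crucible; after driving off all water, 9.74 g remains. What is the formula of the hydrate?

Mass of water lost = 10.8 − 9.74 = 1.06 g → 1.06 / 18.02 = 0.05882 mol H2O
Molar mass of K2C2O4 = 166.22 g/mol → mol K2C2O4 = 9.74 / 166.22 = 0.0586
n = 0.05882 / 0.0586 = 1.00 ≈ 1 → K2C2O4·H2O

K2C2O4·H2O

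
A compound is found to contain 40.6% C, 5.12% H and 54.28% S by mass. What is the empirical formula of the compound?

C2H3S

Assume 100 g: 40.6 g C, 5.12 g H, 54.28 g S.
C: 40.6 g ÷ 12.01 g/mol = 3.381 mol
H: 5.12 g ÷ 1.008 g/mol = 5.079 mol
S: 54.28 g ÷ 32.07 g/mol = 1.693 mol
Ratios (÷ 1.693): C 1.997, H 3.001, S 1.000
Ratio ≈ 2:3:1, so the empirical formula is C2H3S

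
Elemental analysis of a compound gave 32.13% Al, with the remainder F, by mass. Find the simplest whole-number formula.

Assume 100 g: 32.13 g Al, 67.87 g F.
n(Al) = 32.13/26.98 = 1.191, n(F) = 67.87/19.00 = 3.572
Ratios (÷ 1.191): Al 1.000, F 3.000
Ratio ≈ 1:3, so the empirical formula is AlF3

AlF3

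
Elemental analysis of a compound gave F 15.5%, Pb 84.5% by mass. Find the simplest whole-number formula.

Assume 100 g: 15.5 g F, 84.5 g Pb.
F: 15.5 g ÷ 19.00 g/mol = 0.8158 mol
Pb: 84.5 g ÷ 207.2 g/mol = 0.4078 mol
Smallest is Pb at 0.4078 mol; normalising gives F 2.000, Pb 1.000
Ratio ≈ 2:1, so the empirical formula is F2Pb

F2Pb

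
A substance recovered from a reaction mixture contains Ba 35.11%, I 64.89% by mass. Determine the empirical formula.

Assume 100 g: 35.11 g Ba, 64.89 g I.
n(Ba) = 35.11/137.33 = 0.2557, n(I) = 64.89/126.90 = 0.5113
Smallest is Ba at 0.2557 mol; normalising gives Ba 1.000, I 2.000
≈ 1:2 → BaI2

BaI2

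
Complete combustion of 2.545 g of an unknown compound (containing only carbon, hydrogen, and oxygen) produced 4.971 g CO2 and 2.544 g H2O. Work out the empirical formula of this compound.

C2H5O

mol C = 4.971 / 44.01 = 0.1130; mass C = 0.1130 × 12.01 = 1.357 g
mol H = 2 × (2.544 / 18.02) = 0.2824; mass H = 0.2824 × 1.008 = 0.2846 g
mass O = 2.545 − (1.641) = 0.9038 g → mol O = 0.05649
Divide by the smallest (0.05649 mol O): C 1.999, H 4.998, O 1.000
→ C2H5O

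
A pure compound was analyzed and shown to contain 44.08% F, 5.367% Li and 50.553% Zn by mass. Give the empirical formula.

Assume 100 g: 44.08 g F, 5.367 g Li, 50.553 g Zn.
Moles — F: 44.08 / 19.00 = 2.32 mol; Li: 5.367 / 6.94 = 0.7733 mol; Zn: 50.553 / 65.38 = 0.7732 mol
Divide by the smallest (0.7732 mol Zn): F 3.000, Li 1.000, Zn 1.000
→ F3LiZn

F3LiZn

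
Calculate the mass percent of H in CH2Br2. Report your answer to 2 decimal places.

Molar mass = 1(12.01) + 2(1.008) + 2(79.90) = 173.826 g/mol
Mass of H per mole = 2 × 1.008 = 2.016 g
% H = 2.016 / 173.826 × 100 = 1.16%

1.16%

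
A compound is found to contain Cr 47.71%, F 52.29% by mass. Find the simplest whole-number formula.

Assume 100 g: 47.71 g Cr, 52.29 g F.
Moles — Cr: 47.71 / 52.00 = 0.9175 mol; F: 52.29 / 19.00 = 2.752 mol
Ratios (÷ 0.9175): Cr 1.000, F 3.000
Ratio ≈ 1:3, so the empirical formula is CrF3

CrF3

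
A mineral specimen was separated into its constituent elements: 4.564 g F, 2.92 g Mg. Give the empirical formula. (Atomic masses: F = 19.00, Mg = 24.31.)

F2Mg

F: 4.564 g ÷ 19.00 g/mol = 0.2402 mol
Mg: 2.92 g ÷ 24.31 g/mol = 0.1201 mol
Divide by the smallest (0.1201 mol Mg): F 2.000, Mg 1.000
→ F2Mg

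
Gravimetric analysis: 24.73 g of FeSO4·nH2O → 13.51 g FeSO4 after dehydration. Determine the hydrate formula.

Mass of water lost = 24.73 − 13.51 = 11.22 g → 11.22 / 18.02 = 0.6226 mol H2O
Molar mass of FeSO4 = 151.92 g/mol → mol FeSO4 = 13.51 / 151.92 = 0.08893
n = 0.6226 / 0.08893 = 7.00 ≈ 7 → FeSO4·7H2O

FeSO4·7H2O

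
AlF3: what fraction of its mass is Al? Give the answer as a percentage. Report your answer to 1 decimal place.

Molar mass = 1(26.98) + 3(19.00) = 83.980 g/mol
Mass of Al per mole = 1 × 26.98 = 26.980 g
% Al = 26.980 / 83.980 × 100 = 32.1%

32.1%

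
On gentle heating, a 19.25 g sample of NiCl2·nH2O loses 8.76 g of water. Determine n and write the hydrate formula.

Mass of anhydrous NiCl2 = 19.25 − 8.76 = 10.49 g
mol H2O = 8.76 / 18.02 = 0.4861
Molar mass of NiCl2 = 129.59 g/mol → mol NiCl2 = 10.49 / 129.59 = 0.08095
n = 0.4861 / 0.08095 = 6.01 ≈ 6 → NiCl2·6H2O

NiCl2·6H2O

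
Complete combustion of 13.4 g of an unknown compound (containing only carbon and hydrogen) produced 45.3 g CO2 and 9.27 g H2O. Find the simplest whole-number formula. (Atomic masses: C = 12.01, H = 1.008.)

CH

mol C = 45.3 / 44.01 = 1.029; mass C = 1.029 × 12.01 = 12.36 g
mol H = 2 × (9.27 / 18.02) = 1.029; mass H = 1.029 × 1.008 = 1.037 g
Smallest is H at 1.029 mol; normalising gives C 1.000, H 1.000
≈ 1:1 → CH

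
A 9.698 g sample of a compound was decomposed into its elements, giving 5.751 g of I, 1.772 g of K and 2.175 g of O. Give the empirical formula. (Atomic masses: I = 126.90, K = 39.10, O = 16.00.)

I: 5.751 g ÷ 126.90 g/mol = 0.04532 mol
K: 1.772 g ÷ 39.10 g/mol = 0.04532 mol
O: 2.175 g ÷ 16.00 g/mol = 0.1359 mol
Smallest is I at 0.04532 mol; normalising gives I 1.000, K 1.000, O 3.000
≈ 1:1:3 → IKO3

IKO3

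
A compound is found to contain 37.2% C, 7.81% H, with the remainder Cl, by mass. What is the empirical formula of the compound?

C2H5Cl

Assume 100 g: 37.2 g C, 7.81 g H, 54.99 g Cl.
C: 37.2 g ÷ 12.01 g/mol = 3.097 mol
H: 7.81 g ÷ 1.008 g/mol = 7.748 mol
Cl: 54.99 g ÷ 35.45 g/mol = 1.551 mol
Divide by the smallest (1.551 mol Cl): C 1.997, H 4.995, Cl 1.000
Ratio ≈ 2:5:1, so the empirical formula is C2H5Cl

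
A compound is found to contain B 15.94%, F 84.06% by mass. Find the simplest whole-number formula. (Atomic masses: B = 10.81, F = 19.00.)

BF3

Assume 100 g: 15.94 g B, 84.06 g F.
B: 15.94 g ÷ 10.81 g/mol = 1.475 mol
F: 84.06 g ÷ 19.00 g/mol = 4.424 mol
Divide by the smallest (1.475 mol B): B 1.000, F 3.000
Ratio ≈ 1:3, so the empirical formula is BF3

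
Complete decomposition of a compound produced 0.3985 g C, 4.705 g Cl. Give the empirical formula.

CCl4

C: 0.3985 g ÷ 12.01 g/mol = 0.03318 mol
Cl: 4.705 g ÷ 35.45 g/mol = 0.1327 mol
Smallest is C at 0.03318 mol; normalising gives C 1.000, Cl 4.000
→ CCl4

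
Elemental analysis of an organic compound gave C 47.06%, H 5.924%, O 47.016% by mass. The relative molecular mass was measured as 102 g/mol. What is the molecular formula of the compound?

Assume 100 g: 47.06 g C, 5.924 g H, 47.016 g O.
Moles — C: 47.06 / 12.01 = 3.918 mol; H: 5.924 / 1.008 = 5.877 mol; O: 47.016 / 16.00 = 2.938 mol
Smallest is O at 2.938 mol; normalising gives C 1.333, H 2.000, O 1.000
Multiply by 3: C 4.00, H 6.00, O 3.00 → C4H6O3
Empirical-formula mass = 102.09 g/mol
n = 102 / 102.09 = 1.00 ≈ 1
Molecular formula = empirical formula = C4H6O3

C4H6O3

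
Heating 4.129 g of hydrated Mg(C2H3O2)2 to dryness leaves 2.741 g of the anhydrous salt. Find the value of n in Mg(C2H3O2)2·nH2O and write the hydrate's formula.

Mass of water lost = 4.129 − 2.741 = 1.388 g → 1.388 / 18.02 = 0.07703 mol H2O
Molar mass of Mg(C2H3O2)2 = 142.40 g/mol → mol Mg(C2H3O2)2 = 2.741 / 142.40 = 0.01925
n = 0.07703 / 0.01925 = 4.00 ≈ 4 → Mg(C2H3O2)2·4H2O

Mg(C2H3O2)2·4H2O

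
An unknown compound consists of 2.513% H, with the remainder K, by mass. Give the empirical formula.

Assume 100 g: 2.513 g H, 97.487 g K.
Moles — H: 2.513 / 1.008 = 2.493 mol; K: 97.487 / 39.10 = 2.493 mol
Ratios (÷ 2.493): H 1.000, K 1.000
Ratio ≈ 1:1, so the empirical formula is HK

HK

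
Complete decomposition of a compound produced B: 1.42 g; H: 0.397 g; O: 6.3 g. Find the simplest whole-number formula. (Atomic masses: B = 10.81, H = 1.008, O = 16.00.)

BH3O3

Moles — B: 1.42 / 10.81 = 0.1314 mol; H: 0.397 / 1.008 = 0.3938 mol; O: 6.3 / 16.00 = 0.3937 mol
Divide by the smallest (0.1314 mol B): B 1.000, H 2.998, O 2.997
Ratio ≈ 1:3:3, so the empirical formula is BH3O3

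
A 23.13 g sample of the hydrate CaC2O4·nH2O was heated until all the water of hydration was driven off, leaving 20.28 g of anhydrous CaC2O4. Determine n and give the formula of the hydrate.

Mass of water lost = 23.13 − 20.28 = 2.85 g → 2.85 / 18.02 = 0.1582 mol H2O
Molar mass of CaC2O4 = 128.10 g/mol → mol CaC2O4 = 20.28 / 128.10 = 0.1583
n = 0.1582 / 0.1583 = 1.00 ≈ 1 → CaC2O4·H2O

CaC2O4·H2O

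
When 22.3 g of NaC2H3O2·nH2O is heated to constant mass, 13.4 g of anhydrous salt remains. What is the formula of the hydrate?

Mass of water lost = 22.3 − 13.4 = 8.9 g → 8.9 / 18.02 = 0.4939 mol H2O
Molar mass of NaC2H3O2 = 82.03 g/mol → mol NaC2H3O2 = 13.4 / 82.03 = 0.1633
n = 0.4939 / 0.1633 = 3.02 ≈ 3 → NaC2H3O2·3H2O

NaC2H3O2·3H2O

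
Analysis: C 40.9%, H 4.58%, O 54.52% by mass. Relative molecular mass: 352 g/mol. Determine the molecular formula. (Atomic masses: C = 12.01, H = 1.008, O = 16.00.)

C12H16O12

Assume 100 g: 40.9 g C, 4.58 g H, 54.52 g O.
n(C) = 40.9/12.01 = 3.405, n(H) = 4.58/1.008 = 4.544, n(O) = 54.52/16.00 = 3.408
Divide by the smallest (3.405 mol C): C 1.000, H 1.334, O 1.001
Multiply by 3: C 3.00, H 4.00, O 3.00 → C3H4O3
Empirical-formula mass = 88.06 g/mol
n = 352 / 88.06 = 4.00 ≈ 4
Molecular formula = (C3H4O3)×4 = C12H16O12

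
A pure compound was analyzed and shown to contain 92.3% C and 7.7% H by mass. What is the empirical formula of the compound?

Assume 100 g: 92.3 g C, 7.7 g H.
Moles — C: 92.3 / 12.01 = 7.685 mol; H: 7.7 / 1.008 = 7.639 mol
Divide by the smallest (7.639 mol H): C 1.006, H 1.000
≈ 1:1 → CH

CH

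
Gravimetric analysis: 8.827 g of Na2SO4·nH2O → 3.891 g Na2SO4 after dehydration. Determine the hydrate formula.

Na2SO4·10H2O

Mass of water lost = 8.827 − 3.891 = 4.936 g → 4.936 / 18.02 = 0.2739 mol H2O
Molar mass of Na2SO4 = 142.05 g/mol → mol Na2SO4 = 3.891 / 142.05 = 0.02739
n = 0.2739 / 0.02739 = 10.00 ≈ 10 → Na2SO4·10H2O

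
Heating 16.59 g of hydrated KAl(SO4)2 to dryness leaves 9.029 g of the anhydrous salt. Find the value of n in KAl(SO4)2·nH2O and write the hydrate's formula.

KAl(SO4)2·12H2O

Mass of water lost = 16.59 − 9.029 = 7.561 g → 7.561 / 18.02 = 0.4196 mol H2O
Molar mass of KAl(SO4)2 = 258.22 g/mol → mol KAl(SO4)2 = 9.029 / 258.22 = 0.03497
n = 0.4196 / 0.03497 = 12.00 ≈ 12 → KAl(SO4)2·12H2O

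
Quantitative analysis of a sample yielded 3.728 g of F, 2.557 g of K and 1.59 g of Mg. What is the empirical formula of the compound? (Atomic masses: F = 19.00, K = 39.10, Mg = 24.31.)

F3KMg

Moles — F: 3.728 / 19.00 = 0.1962 mol; K: 2.557 / 39.10 = 0.0654 mol; Mg: 1.59 / 24.31 = 0.06541 mol
Divide by the smallest (0.0654 mol K): F 3.000, K 1.000, Mg 1.000
→ F3KMg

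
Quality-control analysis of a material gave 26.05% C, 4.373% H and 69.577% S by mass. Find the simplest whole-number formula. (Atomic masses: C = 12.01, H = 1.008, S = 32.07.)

Assume 100 g: 26.05 g C, 4.373 g H, 69.577 g S.
C: 26.05 g ÷ 12.01 g/mol = 2.169 mol
H: 4.373 g ÷ 1.008 g/mol = 4.338 mol
S: 69.577 g ÷ 32.07 g/mol = 2.17 mol
Divide by the smallest (2.169 mol C): C 1.000, H 2.000, S 1.000
≈ 1:2:1 → CH2S

CH2S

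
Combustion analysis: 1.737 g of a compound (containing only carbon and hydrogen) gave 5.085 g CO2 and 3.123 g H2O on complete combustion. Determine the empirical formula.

mol C = 5.085 / 44.01 = 0.1155; mass C = 0.1155 × 12.01 = 1.388 g
mol H = 2 × (3.123 / 18.02) = 0.3466; mass H = 0.3466 × 1.008 = 0.3494 g
Smallest is C at 0.1155 mol; normalising gives C 1.000, H 3.000
Ratio ≈ 1:3, so the empirical formula is CH3

CH3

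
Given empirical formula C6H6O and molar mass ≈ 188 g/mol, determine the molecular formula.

C12H12O2

Empirical-formula mass = 94.11 g/mol
n = 188 / 94.11 = 2.00 ≈ 2
Molecular formula = (C6H6O)2 = C12H12O2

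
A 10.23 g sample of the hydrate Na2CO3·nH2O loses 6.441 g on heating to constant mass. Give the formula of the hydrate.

Mass of anhydrous Na2CO3 = 10.23 − 6.441 = 3.789 g
mol H2O = 6.441 / 18.02 = 0.3574
Molar mass of Na2CO3 = 105.99 g/mol → mol Na2CO3 = 3.789 / 105.99 = 0.03575
n = 0.3574 / 0.03575 = 10.00 ≈ 10 → Na2CO3·10H2O

Na2CO3·10H2O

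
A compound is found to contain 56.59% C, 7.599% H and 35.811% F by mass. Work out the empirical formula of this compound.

C5H8F2

Assume 100 g: 56.59 g C, 7.599 g H, 35.811 g F.
C: 56.59 g ÷ 12.01 g/mol = 4.712 mol
H: 7.599 g ÷ 1.008 g/mol = 7.539 mol
F: 35.811 g ÷ 19.00 g/mol = 1.885 mol
Divide by the smallest (1.885 mol F): C 2.500, H 4.000, F 1.000
Multiply by 2: C 5.00, H 8.00, F 2.00 → C5H8F2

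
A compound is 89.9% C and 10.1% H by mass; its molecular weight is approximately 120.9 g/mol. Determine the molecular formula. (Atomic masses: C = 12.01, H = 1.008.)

C9H12

Assume 100 g: 89.9 g C, 10.1 g H.
n(C) = 89.9/12.01 = 7.485, n(H) = 10.1/1.008 = 10.02
Smallest is C at 7.485 mol; normalising gives C 1.000, H 1.339
Multiply by 3: C 3.00, H 4.02 → C3H4
Empirical-formula mass = 40.06 g/mol
n = 120.9 / 40.06 = 3.02 ≈ 3
Molecular formula = (C3H4)×3 = C9H12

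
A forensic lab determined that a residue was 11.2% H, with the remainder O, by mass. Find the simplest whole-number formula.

H2O

Assume 100 g: 11.2 g H, 88.8 g O.
n(H) = 11.2/1.008 = 11.11, n(O) = 88.8/16.00 = 5.55
Ratios (÷ 5.55): H 2.002, O 1.000
Ratio ≈ 2:1, so the empirical formula is H2O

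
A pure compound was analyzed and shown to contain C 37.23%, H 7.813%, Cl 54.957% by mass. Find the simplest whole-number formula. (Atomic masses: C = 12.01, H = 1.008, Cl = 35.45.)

Assume 100 g: 37.23 g C, 7.813 g H, 54.957 g Cl.
n(C) = 37.23/12.01 = 3.1, n(H) = 7.813/1.008 = 7.751, n(Cl) = 54.957/35.45 = 1.55
Divide by the smallest (1.55 mol Cl): C 2.000, H 5.000, Cl 1.000
≈ 2:5:1 → C2H5Cl

C2H5Cl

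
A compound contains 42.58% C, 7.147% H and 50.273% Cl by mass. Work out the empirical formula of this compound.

Assume 100 g: 42.58 g C, 7.147 g H, 50.273 g Cl.
n(C) = 42.58/12.01 = 3.545, n(H) = 7.147/1.008 = 7.09, n(Cl) = 50.273/35.45 = 1.418
Smallest is Cl at 1.418 mol; normalising gives C 2.500, H 5.000, Cl 1.000
×2: C 5.00, H 10.00, Cl 2.00 → C5H10Cl2

C5H10Cl2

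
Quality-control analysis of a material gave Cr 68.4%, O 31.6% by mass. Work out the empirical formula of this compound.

Cr2O3

Assume 100 g: 68.4 g Cr, 31.6 g O.
n(Cr) = 68.4/52.00 = 1.315, n(O) = 31.6/16.00 = 1.975
Smallest is Cr at 1.315 mol; normalising gives Cr 1.000, O 1.501
Multiply by 2: Cr 2.00, O 3.00 → Cr2O3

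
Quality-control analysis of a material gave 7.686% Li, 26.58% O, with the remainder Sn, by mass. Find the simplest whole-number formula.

Li2O3Sn

Assume 100 g: 7.686 g Li, 26.58 g O, 65.734 g Sn.
Moles — Li: 7.686 / 6.94 = 1.107 mol; O: 26.58 / 16.00 = 1.661 mol; Sn: 65.734 / 118.71 = 0.5537 mol
Smallest is Sn at 0.5537 mol; normalising gives Li 2.000, O 3.000, Sn 1.000
Ratio ≈ 2:3:1, so the empirical formula is Li2O3Sn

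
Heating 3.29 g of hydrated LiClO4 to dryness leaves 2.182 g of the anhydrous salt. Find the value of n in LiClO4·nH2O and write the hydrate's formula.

LiClO4·3H2O

Mass of water lost = 3.29 − 2.182 = 1.108 g → 1.108 / 18.02 = 0.06149 mol H2O
Molar mass of LiClO4 = 106.39 g/mol → mol LiClO4 = 2.182 / 106.39 = 0.02051
n = 0.06149 / 0.02051 = 3.00 ≈ 3 → LiClO4·3H2O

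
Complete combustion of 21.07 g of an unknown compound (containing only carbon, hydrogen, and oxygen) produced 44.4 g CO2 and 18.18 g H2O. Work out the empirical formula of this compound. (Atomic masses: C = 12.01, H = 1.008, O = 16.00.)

mol C = 44.4 / 44.01 = 1.009; mass C = 1.009 × 12.01 = 12.12 g
mol H = 2 × (18.18 / 18.02) = 2.018; mass H = 2.018 × 1.008 = 2.034 g
mass O = 21.07 − (14.15) = 6.920 g → mol O = 0.4325
Ratios (÷ 0.4325): C 2.333, H 4.666, O 1.000
Scaling by 3: C 7.00, H 14.00, O 3.00 → C7H14O3

C7H14O3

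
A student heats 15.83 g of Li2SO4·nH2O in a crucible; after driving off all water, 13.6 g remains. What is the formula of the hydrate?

Mass of water lost = 15.83 − 13.6 = 2.23 g → 2.23 / 18.02 = 0.1238 mol H2O
Molar mass of Li2SO4 = 109.95 g/mol → mol Li2SO4 = 13.6 / 109.95 = 0.1237
n = 0.1238 / 0.1237 = 1.00 ≈ 1 → Li2SO4·H2O

Li2SO4·H2O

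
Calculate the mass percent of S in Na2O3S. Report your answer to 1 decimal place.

Molar mass = 2(22.99) + 3(16.00) + 1(32.07) = 126.050 g/mol
Mass of S per mole = 1 × 32.07 = 32.070 g
% S = 32.070 / 126.050 × 100 = 25.4%

25.4%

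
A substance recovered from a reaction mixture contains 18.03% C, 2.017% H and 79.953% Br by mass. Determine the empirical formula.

Assume 100 g: 18.03 g C, 2.017 g H, 79.953 g Br.
C: 18.03 g ÷ 12.01 g/mol = 1.501 mol
H: 2.017 g ÷ 1.008 g/mol = 2.001 mol
Br: 79.953 g ÷ 79.90 g/mol = 1.001 mol
Divide by the smallest (1.001 mol Br): C 1.500, H 2.000, Br 1.000
Multiply by 2: C 3.00, H 4.00, Br 2.00 → C3H4Br2

C3H4Br2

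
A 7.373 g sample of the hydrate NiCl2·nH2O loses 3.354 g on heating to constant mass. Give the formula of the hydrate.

Mass of anhydrous NiCl2 = 7.373 − 3.354 = 4.019 g
mol H2O = 3.354 / 18.02 = 0.1861
Molar mass of NiCl2 = 129.59 g/mol → mol NiCl2 = 4.019 / 129.59 = 0.03101
n = 0.1861 / 0.03101 = 6.00 ≈ 6 → NiCl2·6H2O

NiCl2·6H2O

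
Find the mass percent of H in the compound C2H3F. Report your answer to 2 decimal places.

Molar mass = 2(12.01) + 3(1.008) + 1(19.00) = 46.044 g/mol
Mass of H per mole = 3 × 1.008 = 3.024 g
% H = 3.024 / 46.044 × 100 = 6.57%

6.57%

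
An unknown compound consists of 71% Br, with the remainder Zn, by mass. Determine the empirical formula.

Assume 100 g: 71 g Br, 29 g Zn.
Moles — Br: 71 / 79.90 = 0.8886 mol; Zn: 29 / 65.38 = 0.4436 mol
Divide by the smallest (0.4436 mol Zn): Br 2.003, Zn 1.000
Ratio ≈ 2:1, so the empirical formula is Br2Zn

Br2Zn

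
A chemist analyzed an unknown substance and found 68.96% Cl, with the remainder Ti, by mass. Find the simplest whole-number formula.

Cl3Ti

Assume 100 g: 68.96 g Cl, 31.04 g Ti.
Cl: 68.96 g ÷ 35.45 g/mol = 1.945 mol
Ti: 31.04 g ÷ 47.87 g/mol = 0.6484 mol
Ratios (÷ 0.6484): Cl 3.000, Ti 1.000
Ratio ≈ 3:1, so the empirical formula is Cl3Ti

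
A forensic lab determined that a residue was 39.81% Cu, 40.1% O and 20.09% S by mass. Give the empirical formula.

Assume 100 g: 39.81 g Cu, 40.1 g O, 20.09 g S.
Cu: 39.81 g ÷ 63.55 g/mol = 0.6264 mol
O: 40.1 g ÷ 16.00 g/mol = 2.506 mol
S: 20.09 g ÷ 32.07 g/mol = 0.6264 mol
Smallest is Cu at 0.6264 mol; normalising gives Cu 1.000, O 4.001, S 1.000
→ CuO4S

CuO4S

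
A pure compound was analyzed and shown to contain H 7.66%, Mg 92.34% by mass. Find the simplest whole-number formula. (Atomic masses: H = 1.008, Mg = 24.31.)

Assume 100 g: 7.66 g H, 92.34 g Mg.
n(H) = 7.66/1.008 = 7.599, n(Mg) = 92.34/24.31 = 3.798
Ratios (÷ 3.798): H 2.001, Mg 1.000
→ H2Mg

H2Mg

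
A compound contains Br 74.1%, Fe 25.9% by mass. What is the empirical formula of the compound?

Br2Fe

Assume 100 g: 74.1 g Br, 25.9 g Fe.
Br: 74.1 g ÷ 79.90 g/mol = 0.9274 mol
Fe: 25.9 g ÷ 55.85 g/mol = 0.4637 mol
Divide by the smallest (0.4637 mol Fe): Br 2.000, Fe 1.000
Ratio ≈ 2:1, so the empirical formula is Br2Fe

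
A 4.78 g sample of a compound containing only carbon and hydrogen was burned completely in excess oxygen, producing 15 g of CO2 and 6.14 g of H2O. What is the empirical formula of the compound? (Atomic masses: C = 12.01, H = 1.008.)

mol C = 15 / 44.01 = 0.3408; mass C = 0.3408 × 12.01 = 4.093 g
mol H = 2 × (6.14 / 18.02) = 0.6815; mass H = 0.6815 × 1.008 = 0.6869 g
Divide by the smallest (0.3408 mol C): C 1.000, H 1.999
Ratio ≈ 1:2, so the empirical formula is CH2

CH2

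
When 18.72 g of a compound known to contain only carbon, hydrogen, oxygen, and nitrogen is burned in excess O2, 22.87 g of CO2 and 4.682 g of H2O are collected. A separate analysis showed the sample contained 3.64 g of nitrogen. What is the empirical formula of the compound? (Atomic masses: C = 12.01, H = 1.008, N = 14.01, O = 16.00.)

C2H2NO2

mol C = 22.87 / 44.01 = 0.5197; mass C = 0.5197 × 12.01 = 6.241 g
mol H = 2 × (4.682 / 18.02) = 0.5196; mass H = 0.5196 × 1.008 = 0.5238 g
mol N = 3.64 / 14.01 = 0.2598
mass O = 18.72 − (10.40) = 8.315 g → mol O = 0.5197
Ratios (÷ 0.2598): C 2.000, H 2.000, N 1.000, O 2.000
Ratio ≈ 2:2:1:2, so the empirical formula is C2H2NO2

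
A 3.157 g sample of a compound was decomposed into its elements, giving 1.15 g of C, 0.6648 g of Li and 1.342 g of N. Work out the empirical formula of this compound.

C: 1.15 g ÷ 12.01 g/mol = 0.09575 mol
Li: 0.6648 g ÷ 6.94 g/mol = 0.09579 mol
N: 1.342 g ÷ 14.01 g/mol = 0.09579 mol
Divide by the smallest (0.09575 mol C): C 1.000, Li 1.000, N 1.000
≈ 1:1:1 → CLiN

CLiN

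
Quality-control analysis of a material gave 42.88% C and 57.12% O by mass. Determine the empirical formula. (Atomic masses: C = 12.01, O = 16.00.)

Assume 100 g: 42.88 g C, 57.12 g O.
n(C) = 42.88/12.01 = 3.57, n(O) = 57.12/16.00 = 3.57
Divide by the smallest (3.57 mol O): C 1.000, O 1.000
→ CO

CO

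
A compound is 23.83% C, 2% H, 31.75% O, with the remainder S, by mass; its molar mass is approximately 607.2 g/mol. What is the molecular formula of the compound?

Assume 100 g: 23.83 g C, 2 g H, 31.75 g O, 42.42 g S.
n(C) = 23.83/12.01 = 1.984, n(H) = 2/1.008 = 1.984, n(O) = 31.75/16.00 = 1.984, n(S) = 42.42/32.07 = 1.323
Smallest is S at 1.323 mol; normalising gives C 1.500, H 1.500, O 1.500, S 1.000
×2: C 3.00, H 3.00, O 3.00, S 2.00 → C3H3O3S2
Empirical-formula mass = 151.19 g/mol
n = 607.2 / 151.19 = 4.02 ≈ 4
Molecular formula = (C3H3O3S2)×4 = C12H12O12S8

C12H12O12S8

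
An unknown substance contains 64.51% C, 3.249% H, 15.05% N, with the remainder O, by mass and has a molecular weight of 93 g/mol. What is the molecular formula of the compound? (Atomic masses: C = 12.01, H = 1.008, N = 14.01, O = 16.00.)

Assume 100 g: 64.51 g C, 3.249 g H, 15.05 g N, 17.191 g O.
n(C) = 64.51/12.01 = 5.371, n(H) = 3.249/1.008 = 3.223, n(N) = 15.05/14.01 = 1.074, n(O) = 17.191/16.00 = 1.074
Ratios (÷ 1.074): C 5.000, H 3.000, N 1.000, O 1.000
Ratio ≈ 5:3:1:1, so the empirical formula is C5H3NO
Empirical-formula mass = 93.08 g/mol
n = 93 / 93.08 = 1.00 ≈ 1
Molecular formula = empirical formula = C5H3NO

C5H3NO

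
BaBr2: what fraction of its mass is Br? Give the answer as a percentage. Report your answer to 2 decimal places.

Molar mass = 1(137.33) + 2(79.90) = 297.130 g/mol
Mass of Br per mole = 2 × 79.90 = 159.800 g
% Br = 159.800 / 297.130 × 100 = 53.78%

53.78%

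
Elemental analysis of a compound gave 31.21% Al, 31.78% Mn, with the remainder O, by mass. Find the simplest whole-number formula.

Al2MnO4

Assume 100 g: 31.21 g Al, 31.78 g Mn, 37.01 g O.
Moles — Al: 31.21 / 26.98 = 1.157 mol; Mn: 31.78 / 54.94 = 0.5784 mol; O: 37.01 / 16.00 = 2.313 mol
Ratios (÷ 0.5784): Al 2.000, Mn 1.000, O 3.999
→ Al2MnO4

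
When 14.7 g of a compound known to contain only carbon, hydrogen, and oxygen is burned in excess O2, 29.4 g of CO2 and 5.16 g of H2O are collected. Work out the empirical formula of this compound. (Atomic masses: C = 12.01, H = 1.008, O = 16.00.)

C7H6O4

mol C = 29.4 / 44.01 = 0.6680; mass C = 0.6680 × 12.01 = 8.023 g
mol H = 2 × (5.16 / 18.02) = 0.5727; mass H = 0.5727 × 1.008 = 0.5773 g
mass O = 14.7 − (8.600) = 6.100 g → mol O = 0.3812
Ratios (÷ 0.3812): C 1.752, H 1.502, O 1.000
Scaling by 4: C 7.01, H 6.01, O 4.00 → C7H6O4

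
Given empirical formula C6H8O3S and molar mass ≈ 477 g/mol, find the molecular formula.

C18H24O9S3

Empirical-formula mass = 160.19 g/mol
n = 477 / 160.19 = 2.98 ≈ 3
Molecular formula = (C6H8O3S)3 = C18H24O9S3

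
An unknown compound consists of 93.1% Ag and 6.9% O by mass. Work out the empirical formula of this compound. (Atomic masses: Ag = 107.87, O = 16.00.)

Ag2O

Assume 100 g: 93.1 g Ag, 6.9 g O.
Moles — Ag: 93.1 / 107.87 = 0.8631 mol; O: 6.9 / 16.00 = 0.4313 mol
Smallest is O at 0.4313 mol; normalising gives Ag 2.001, O 1.000
Ratio ≈ 2:1, so the empirical formula is Ag2O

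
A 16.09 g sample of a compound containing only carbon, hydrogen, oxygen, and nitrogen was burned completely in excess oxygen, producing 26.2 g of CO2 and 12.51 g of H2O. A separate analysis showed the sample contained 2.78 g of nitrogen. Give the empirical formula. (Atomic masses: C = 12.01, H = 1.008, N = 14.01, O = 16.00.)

mol C = 26.2 / 44.01 = 0.5953; mass C = 0.5953 × 12.01 = 7.150 g
mol H = 2 × (12.51 / 18.02) = 1.388; mass H = 1.388 × 1.008 = 1.400 g
mol N = 2.78 / 14.01 = 0.1984
mass O = 16.09 − (11.33) = 4.761 g → mol O = 0.2975
Ratios (÷ 0.1984): C 3.000, H 6.997, N 1.000, O 1.499
Multiply by 2: C 6.00, H 13.99, N 2.00, O 3.00 → C6H14N2O3

C6H14N2O3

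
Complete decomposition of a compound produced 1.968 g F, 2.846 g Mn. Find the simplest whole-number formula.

F: 1.968 g ÷ 19.00 g/mol = 0.1036 mol
Mn: 2.846 g ÷ 54.94 g/mol = 0.0518 mol
Smallest is Mn at 0.0518 mol; normalising gives F 2.000, Mn 1.000
≈ 2:1 → F2Mn

F2Mn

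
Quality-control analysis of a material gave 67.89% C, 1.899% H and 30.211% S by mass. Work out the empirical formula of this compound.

C6H2S

Assume 100 g: 67.89 g C, 1.899 g H, 30.211 g S.
n(C) = 67.89/12.01 = 5.653, n(H) = 1.899/1.008 = 1.884, n(S) = 30.211/32.07 = 0.942
Smallest is S at 0.942 mol; normalising gives C 6.001, H 2.000, S 1.000
→ C6H2S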